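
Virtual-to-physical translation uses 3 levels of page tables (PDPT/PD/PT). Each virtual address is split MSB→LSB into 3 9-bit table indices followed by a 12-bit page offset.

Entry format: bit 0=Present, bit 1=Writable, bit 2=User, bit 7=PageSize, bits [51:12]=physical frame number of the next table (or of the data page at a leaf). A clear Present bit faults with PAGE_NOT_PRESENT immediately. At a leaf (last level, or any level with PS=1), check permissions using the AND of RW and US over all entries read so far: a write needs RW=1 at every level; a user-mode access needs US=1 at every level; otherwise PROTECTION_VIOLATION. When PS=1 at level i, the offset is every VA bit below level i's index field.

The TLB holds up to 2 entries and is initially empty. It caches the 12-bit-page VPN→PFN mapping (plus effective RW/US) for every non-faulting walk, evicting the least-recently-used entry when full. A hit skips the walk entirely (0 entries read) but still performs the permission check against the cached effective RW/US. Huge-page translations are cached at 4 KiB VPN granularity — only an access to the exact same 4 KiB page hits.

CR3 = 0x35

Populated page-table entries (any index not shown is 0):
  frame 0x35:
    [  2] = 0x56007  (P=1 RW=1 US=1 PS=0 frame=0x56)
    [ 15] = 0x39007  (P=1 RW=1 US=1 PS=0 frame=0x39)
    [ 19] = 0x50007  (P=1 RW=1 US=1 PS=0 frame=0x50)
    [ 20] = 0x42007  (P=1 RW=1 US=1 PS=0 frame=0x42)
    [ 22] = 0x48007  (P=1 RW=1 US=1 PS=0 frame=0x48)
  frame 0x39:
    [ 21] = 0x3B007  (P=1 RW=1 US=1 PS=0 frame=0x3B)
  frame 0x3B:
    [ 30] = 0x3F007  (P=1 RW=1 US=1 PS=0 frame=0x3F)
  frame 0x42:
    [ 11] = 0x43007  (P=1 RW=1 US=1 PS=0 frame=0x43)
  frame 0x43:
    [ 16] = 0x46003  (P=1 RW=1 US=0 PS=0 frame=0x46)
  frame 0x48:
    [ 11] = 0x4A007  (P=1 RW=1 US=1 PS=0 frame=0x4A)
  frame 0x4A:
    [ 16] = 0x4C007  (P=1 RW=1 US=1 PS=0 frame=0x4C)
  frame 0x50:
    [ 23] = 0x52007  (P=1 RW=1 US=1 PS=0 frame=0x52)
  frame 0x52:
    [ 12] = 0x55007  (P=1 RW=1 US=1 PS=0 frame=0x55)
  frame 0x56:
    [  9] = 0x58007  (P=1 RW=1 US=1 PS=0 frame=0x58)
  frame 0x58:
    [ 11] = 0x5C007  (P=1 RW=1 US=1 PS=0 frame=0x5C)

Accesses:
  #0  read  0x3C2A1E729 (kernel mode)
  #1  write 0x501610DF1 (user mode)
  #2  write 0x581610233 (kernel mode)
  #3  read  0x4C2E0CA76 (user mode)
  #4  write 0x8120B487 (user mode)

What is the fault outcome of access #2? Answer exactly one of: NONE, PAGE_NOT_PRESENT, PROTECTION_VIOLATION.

Walk each access:
#0 VA=0x3C2A1E729 (r,kernel):
  lvl0: tbl 0x35, slot 15 ⇒ 0x39007 (P1/RW1/US1/PS0)
  lvl1: tbl 0x39, slot 21 ⇒ 0x3B007 (P1/RW1/US1/PS0)
  lvl2: tbl 0x3B, slot 30 ⇒ 0x3F007 (P1/RW1/US1/PS0)
  ✓ 0x3F729  — 3 lookups
#1 VA=0x501610DF1 (w,user):
  lvl0: tbl 0x35, slot 20 ⇒ 0x42007 (P1/RW1/US1/PS0)
  lvl1: tbl 0x42, slot 11 ⇒ 0x43007 (P1/RW1/US1/PS0)
  lvl2: tbl 0x43, slot 16 ⇒ 0x46003 (P1/RW1/US0/PS0)
  → PROTECTION_VIOLATION  (3 entries read)
#2 VA=0x581610233 (w,kernel):
  lvl0: tbl 0x35, slot 22 ⇒ 0x48007 (P1/RW1/US1/PS0)
  lvl1: tbl 0x48, slot 11 ⇒ 0x4A007 (P1/RW1/US1/PS0)
  lvl2: tbl 0x4A, slot 16 ⇒ 0x4C007 (P1/RW1/US1/PS0)
  ✓ 0x4C233  — 3 lookups
#3 VA=0x4C2E0CA76 (r,user):
  lvl0: tbl 0x35, slot 19 ⇒ 0x50007 (P1/RW1/US1/PS0)
  lvl1: tbl 0x50, slot 23 ⇒ 0x52007 (P1/RW1/US1/PS0)
  lvl2: tbl 0x52, slot 12 ⇒ 0x55007 (P1/RW1/US1/PS0)
  ✓ 0x55A76  — 3 lookups
#4 VA=0x8120B487 (w,user):
  lvl0: tbl 0x35, slot 2 ⇒ 0x56007 (P1/RW1/US1/PS0)
  lvl1: tbl 0x56, slot 9 ⇒ 0x58007 (P1/RW1/US1/PS0)
  lvl2: tbl 0x58, slot 11 ⇒ 0x5C007 (P1/RW1/US1/PS0)
  ✓ 0x5C487  — 3 lookups

Access #2 fault: NONE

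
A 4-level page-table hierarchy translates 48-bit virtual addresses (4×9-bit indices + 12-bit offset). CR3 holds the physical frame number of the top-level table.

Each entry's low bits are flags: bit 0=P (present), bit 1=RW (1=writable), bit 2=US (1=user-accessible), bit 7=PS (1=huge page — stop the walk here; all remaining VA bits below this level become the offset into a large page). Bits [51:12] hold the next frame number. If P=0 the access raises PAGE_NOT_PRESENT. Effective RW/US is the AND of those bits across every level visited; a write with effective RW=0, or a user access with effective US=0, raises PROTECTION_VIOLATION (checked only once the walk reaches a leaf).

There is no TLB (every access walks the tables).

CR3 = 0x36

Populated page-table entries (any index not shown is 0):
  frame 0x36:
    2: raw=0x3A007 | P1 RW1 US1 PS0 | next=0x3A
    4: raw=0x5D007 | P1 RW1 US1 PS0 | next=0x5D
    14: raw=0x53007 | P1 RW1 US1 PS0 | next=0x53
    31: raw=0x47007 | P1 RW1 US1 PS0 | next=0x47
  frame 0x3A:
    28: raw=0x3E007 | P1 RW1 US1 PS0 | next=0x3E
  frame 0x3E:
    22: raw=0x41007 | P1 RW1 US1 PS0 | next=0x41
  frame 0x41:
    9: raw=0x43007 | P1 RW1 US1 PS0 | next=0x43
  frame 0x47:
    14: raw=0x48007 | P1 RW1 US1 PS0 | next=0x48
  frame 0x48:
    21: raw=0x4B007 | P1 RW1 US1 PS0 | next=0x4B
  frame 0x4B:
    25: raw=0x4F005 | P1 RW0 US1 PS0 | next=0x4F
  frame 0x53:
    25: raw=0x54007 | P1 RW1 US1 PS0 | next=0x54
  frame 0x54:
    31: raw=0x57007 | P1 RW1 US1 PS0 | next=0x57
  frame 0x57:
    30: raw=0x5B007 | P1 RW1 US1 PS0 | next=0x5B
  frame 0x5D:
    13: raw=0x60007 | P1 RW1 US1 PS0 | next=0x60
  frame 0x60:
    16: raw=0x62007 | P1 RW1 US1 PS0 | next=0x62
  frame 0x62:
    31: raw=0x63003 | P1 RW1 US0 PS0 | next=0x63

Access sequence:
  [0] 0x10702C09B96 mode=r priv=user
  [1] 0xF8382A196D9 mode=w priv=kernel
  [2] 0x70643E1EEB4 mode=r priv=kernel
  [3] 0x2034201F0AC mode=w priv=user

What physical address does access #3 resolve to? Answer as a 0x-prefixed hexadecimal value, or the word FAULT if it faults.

Per-access translation:
#0 VA=0x10702C09B96 (r,user):
  lvl0: tbl 0x36, slot 2 ⇒ 0x3A007 (P1/RW1/US1/PS0)
  lvl1: tbl 0x3A, slot 28 ⇒ 0x3E007 (P1/RW1/US1/PS0)
  lvl2: tbl 0x3E, slot 22 ⇒ 0x41007 (P1/RW1/US1/PS0)
  lvl3: tbl 0x41, slot 9 ⇒ 0x43007 (P1/RW1/US1/PS0)
  → PA=0x43B96  (4 entries read)
#1 VA=0xF8382A196D9 (w,kernel):
  lvl0: tbl 0x36, slot 31 ⇒ 0x47007 (P1/RW1/US1/PS0)
  lvl1: tbl 0x47, slot 14 ⇒ 0x48007 (P1/RW1/US1/PS0)
  lvl2: tbl 0x48, slot 21 ⇒ 0x4B007 (P1/RW1/US1/PS0)
  lvl3: tbl 0x4B, slot 25 ⇒ 0x4F005 (P1/RW0/US1/PS0)
  → PROTECTION_VIOLATION  (4 entries read)
#2 VA=0x70643E1EEB4 (r,kernel):
  lvl0: tbl 0x36, slot 14 ⇒ 0x53007 (P1/RW1/US1/PS0)
  lvl1: tbl 0x53, slot 25 ⇒ 0x54007 (P1/RW1/US1/PS0)
  lvl2: tbl 0x54, slot 31 ⇒ 0x57007 (P1/RW1/US1/PS0)
  lvl3: tbl 0x57, slot 30 ⇒ 0x5B007 (P1/RW1/US1/PS0)
  → PA=0x5BEB4  (4 entries read)
#3 VA=0x2034201F0AC (w,user):
  lvl0: tbl 0x36, slot 4 ⇒ 0x5D007 (P1/RW1/US1/PS0)
  lvl1: tbl 0x5D, slot 13 ⇒ 0x60007 (P1/RW1/US1/PS0)
  lvl2: tbl 0x60, slot 16 ⇒ 0x62007 (P1/RW1/US1/PS0)
  lvl3: tbl 0x62, slot 31 ⇒ 0x63003 (P1/RW1/US0/PS0)
  → PROTECTION_VIOLATION  (4 entries read)

Access #3 PA: FAULT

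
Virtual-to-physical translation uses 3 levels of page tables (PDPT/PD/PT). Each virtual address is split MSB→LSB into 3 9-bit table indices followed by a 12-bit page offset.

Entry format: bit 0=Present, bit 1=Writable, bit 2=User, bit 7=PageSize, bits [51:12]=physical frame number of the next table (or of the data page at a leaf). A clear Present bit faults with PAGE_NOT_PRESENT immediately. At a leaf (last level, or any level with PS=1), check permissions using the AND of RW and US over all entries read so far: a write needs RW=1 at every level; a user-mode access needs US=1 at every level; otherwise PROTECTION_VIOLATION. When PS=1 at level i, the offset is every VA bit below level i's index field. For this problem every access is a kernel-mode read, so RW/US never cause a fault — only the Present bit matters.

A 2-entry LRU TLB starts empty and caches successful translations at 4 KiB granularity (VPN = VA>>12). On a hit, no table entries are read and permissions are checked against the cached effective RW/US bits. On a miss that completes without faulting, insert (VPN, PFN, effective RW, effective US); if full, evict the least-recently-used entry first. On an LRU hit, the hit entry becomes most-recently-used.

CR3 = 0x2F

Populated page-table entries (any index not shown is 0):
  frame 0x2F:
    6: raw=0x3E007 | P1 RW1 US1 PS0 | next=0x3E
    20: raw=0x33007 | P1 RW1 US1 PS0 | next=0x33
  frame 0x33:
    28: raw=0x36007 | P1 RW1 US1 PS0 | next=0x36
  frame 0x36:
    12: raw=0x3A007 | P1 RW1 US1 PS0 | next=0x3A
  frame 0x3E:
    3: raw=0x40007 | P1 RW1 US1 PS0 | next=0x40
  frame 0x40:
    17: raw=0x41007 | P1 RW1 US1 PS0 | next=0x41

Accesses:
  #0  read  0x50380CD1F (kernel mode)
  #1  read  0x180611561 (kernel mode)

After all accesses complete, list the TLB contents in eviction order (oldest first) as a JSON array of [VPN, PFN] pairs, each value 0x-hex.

Per-access translation:
#0 VA=0x50380CD1F (r,kernel):
  L0 @0x2F[20] → 0x33007  P=1,RW=1,US=1,PS=0
  L1 @0x33[28] → 0x36007  P=1,RW=1,US=1,PS=0
  L2 @0x36[12] → 0x3A007  P=1,RW=1,US=1,PS=0
  ✓ 0x3AD1F  — 3 lookups
#1 VA=0x180611561 (r,kernel):
  L0 @0x2F[6] → 0x3E007  P=1,RW=1,US=1,PS=0
  L1 @0x3E[3] → 0x40007  P=1,RW=1,US=1,PS=0
  L2 @0x40[17] → 0x41007  P=1,RW=1,US=1,PS=0
  ✓ 0x41561  — 3 lookups

TLB: [["0x50380C", "0x3A"], ["0x180611", "0x41"]]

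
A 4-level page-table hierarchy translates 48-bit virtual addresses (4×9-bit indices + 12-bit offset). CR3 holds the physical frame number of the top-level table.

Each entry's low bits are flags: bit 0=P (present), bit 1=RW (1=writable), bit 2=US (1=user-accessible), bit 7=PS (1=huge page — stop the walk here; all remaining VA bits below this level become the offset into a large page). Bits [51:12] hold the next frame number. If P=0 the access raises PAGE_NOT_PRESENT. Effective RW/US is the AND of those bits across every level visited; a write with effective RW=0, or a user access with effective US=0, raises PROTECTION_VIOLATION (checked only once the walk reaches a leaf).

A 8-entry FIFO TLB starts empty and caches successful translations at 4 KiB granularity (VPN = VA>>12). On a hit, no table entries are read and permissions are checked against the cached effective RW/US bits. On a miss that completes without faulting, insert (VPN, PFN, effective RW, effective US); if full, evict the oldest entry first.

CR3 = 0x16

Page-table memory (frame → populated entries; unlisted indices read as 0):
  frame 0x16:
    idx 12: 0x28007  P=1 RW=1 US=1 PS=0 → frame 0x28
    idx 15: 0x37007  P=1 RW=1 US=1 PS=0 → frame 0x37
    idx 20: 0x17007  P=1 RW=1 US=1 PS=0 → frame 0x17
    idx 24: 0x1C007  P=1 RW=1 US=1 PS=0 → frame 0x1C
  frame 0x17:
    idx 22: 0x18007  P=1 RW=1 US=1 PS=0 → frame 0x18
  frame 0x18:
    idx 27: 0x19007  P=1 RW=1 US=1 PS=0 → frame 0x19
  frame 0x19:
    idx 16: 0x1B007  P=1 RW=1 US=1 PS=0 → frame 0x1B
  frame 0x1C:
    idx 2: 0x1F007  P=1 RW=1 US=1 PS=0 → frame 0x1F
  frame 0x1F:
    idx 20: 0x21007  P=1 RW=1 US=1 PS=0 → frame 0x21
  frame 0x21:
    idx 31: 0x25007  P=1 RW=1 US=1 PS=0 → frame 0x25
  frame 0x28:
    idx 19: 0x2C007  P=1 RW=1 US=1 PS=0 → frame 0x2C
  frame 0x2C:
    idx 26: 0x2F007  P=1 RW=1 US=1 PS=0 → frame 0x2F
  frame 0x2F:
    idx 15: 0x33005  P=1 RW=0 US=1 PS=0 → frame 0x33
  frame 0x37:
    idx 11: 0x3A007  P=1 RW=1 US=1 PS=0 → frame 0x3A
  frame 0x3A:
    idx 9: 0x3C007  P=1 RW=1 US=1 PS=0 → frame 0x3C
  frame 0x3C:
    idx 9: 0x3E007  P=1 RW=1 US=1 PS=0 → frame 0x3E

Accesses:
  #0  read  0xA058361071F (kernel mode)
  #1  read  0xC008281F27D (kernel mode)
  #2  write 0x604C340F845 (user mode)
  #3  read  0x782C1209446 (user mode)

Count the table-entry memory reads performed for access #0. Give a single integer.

Trace:
#0 VA=0xA058361071F (r,kernel):
  L0 @0x16[20] → 0x17007  P=1,RW=1,US=1,PS=0
  L1 @0x17[22] → 0x18007  P=1,RW=1,US=1,PS=0
  L2 @0x18[27] → 0x19007  P=1,RW=1,US=1,PS=0
  L3 @0x19[16] → 0x1B007  P=1,RW=1,US=1,PS=0
  ⇒ phys 0x1B71F  [4 reads]
#1 VA=0xC008281F27D (r,kernel):
  L0 @0x16[24] → 0x1C007  P=1,RW=1,US=1,PS=0
  L1 @0x1C[2] → 0x1F007  P=1,RW=1,US=1,PS=0
  L2 @0x1F[20] → 0x21007  P=1,RW=1,US=1,PS=0
  L3 @0x21[31] → 0x25007  P=1,RW=1,US=1,PS=0
  ⇒ phys 0x2527D  [4 reads]
#2 VA=0x604C340F845 (w,user):
  L0 @0x16[12] → 0x28007  P=1,RW=1,US=1,PS=0
  L1 @0x28[19] → 0x2C007  P=1,RW=1,US=1,PS=0
  L2 @0x2C[26] → 0x2F007  P=1,RW=1,US=1,PS=0
  L3 @0x2F[15] → 0x33005  P=1,RW=0,US=1,PS=0
  ✗ PROTECTION_VIOLATION  [4 reads]
#3 VA=0x782C1209446 (r,user):
  L0 @0x16[15] → 0x37007  P=1,RW=1,US=1,PS=0
  L1 @0x37[11] → 0x3A007  P=1,RW=1,US=1,PS=0
  L2 @0x3A[9] → 0x3C007  P=1,RW=1,US=1,PS=0
  L3 @0x3C[9] → 0x3E007  P=1,RW=1,US=1,PS=0
  ⇒ phys 0x3E446  [4 reads]

Entries read for #0: 4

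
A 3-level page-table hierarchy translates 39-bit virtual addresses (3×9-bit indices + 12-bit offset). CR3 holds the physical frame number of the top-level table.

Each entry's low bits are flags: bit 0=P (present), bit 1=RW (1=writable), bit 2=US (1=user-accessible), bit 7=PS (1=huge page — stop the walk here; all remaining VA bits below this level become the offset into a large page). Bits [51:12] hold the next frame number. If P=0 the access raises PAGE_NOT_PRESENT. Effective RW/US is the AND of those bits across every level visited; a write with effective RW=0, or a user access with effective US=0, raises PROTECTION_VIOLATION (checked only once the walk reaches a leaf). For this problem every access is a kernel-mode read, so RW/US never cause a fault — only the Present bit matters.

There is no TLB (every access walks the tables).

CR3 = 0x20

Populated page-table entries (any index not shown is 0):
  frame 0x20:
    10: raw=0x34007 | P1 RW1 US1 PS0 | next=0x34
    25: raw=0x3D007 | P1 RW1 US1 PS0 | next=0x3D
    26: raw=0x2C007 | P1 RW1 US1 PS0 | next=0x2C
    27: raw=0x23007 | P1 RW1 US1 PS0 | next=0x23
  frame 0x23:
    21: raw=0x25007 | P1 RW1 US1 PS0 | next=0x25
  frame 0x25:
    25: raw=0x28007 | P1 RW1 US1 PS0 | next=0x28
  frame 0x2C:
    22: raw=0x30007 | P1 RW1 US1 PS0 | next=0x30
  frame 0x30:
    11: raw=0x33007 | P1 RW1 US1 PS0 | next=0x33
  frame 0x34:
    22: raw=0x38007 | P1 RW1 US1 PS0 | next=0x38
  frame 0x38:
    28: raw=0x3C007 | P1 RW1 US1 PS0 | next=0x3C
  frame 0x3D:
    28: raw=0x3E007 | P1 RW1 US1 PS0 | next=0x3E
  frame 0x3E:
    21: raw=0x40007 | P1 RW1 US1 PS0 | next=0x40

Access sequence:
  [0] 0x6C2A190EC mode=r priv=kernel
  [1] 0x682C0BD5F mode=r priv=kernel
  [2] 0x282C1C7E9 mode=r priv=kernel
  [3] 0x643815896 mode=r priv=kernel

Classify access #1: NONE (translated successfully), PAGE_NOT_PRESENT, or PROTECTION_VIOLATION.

Per-access translation:
#0 VA=0x6C2A190EC (r,kernel):
  [0] read 0x20 idx=27: raw=0x23007 flags P=1 W=1 U=1 S=0
  [1] read 0x23 idx=21: raw=0x25007 flags P=1 W=1 U=1 S=0
  [2] read 0x25 idx=25: raw=0x28007 flags P=1 W=1 U=1 S=0
  ✓ 0x280EC  — 3 lookups
#1 VA=0x682C0BD5F (r,kernel):
  [0] read 0x20 idx=26: raw=0x2C007 flags P=1 W=1 U=1 S=0
  [1] read 0x2C idx=22: raw=0x30007 flags P=1 W=1 U=1 S=0
  [2] read 0x30 idx=11: raw=0x33007 flags P=1 W=1 U=1 S=0
  ✓ 0x33D5F  — 3 lookups
#2 VA=0x282C1C7E9 (r,kernel):
  [0] read 0x20 idx=10: raw=0x34007 flags P=1 W=1 U=1 S=0
  [1] read 0x34 idx=22: raw=0x38007 flags P=1 W=1 U=1 S=0
  [2] read 0x38 idx=28: raw=0x3C007 flags P=1 W=1 U=1 S=0
  ✓ 0x3C7E9  — 3 lookups
#3 VA=0x643815896 (r,kernel):
  [0] read 0x20 idx=25: raw=0x3D007 flags P=1 W=1 U=1 S=0
  [1] read 0x3D idx=28: raw=0x3E007 flags P=1 W=1 U=1 S=0
  [2] read 0x3E idx=21: raw=0x40007 flags P=1 W=1 U=1 S=0
  ✓ 0x40896  — 3 lookups

Access #1 fault: NONE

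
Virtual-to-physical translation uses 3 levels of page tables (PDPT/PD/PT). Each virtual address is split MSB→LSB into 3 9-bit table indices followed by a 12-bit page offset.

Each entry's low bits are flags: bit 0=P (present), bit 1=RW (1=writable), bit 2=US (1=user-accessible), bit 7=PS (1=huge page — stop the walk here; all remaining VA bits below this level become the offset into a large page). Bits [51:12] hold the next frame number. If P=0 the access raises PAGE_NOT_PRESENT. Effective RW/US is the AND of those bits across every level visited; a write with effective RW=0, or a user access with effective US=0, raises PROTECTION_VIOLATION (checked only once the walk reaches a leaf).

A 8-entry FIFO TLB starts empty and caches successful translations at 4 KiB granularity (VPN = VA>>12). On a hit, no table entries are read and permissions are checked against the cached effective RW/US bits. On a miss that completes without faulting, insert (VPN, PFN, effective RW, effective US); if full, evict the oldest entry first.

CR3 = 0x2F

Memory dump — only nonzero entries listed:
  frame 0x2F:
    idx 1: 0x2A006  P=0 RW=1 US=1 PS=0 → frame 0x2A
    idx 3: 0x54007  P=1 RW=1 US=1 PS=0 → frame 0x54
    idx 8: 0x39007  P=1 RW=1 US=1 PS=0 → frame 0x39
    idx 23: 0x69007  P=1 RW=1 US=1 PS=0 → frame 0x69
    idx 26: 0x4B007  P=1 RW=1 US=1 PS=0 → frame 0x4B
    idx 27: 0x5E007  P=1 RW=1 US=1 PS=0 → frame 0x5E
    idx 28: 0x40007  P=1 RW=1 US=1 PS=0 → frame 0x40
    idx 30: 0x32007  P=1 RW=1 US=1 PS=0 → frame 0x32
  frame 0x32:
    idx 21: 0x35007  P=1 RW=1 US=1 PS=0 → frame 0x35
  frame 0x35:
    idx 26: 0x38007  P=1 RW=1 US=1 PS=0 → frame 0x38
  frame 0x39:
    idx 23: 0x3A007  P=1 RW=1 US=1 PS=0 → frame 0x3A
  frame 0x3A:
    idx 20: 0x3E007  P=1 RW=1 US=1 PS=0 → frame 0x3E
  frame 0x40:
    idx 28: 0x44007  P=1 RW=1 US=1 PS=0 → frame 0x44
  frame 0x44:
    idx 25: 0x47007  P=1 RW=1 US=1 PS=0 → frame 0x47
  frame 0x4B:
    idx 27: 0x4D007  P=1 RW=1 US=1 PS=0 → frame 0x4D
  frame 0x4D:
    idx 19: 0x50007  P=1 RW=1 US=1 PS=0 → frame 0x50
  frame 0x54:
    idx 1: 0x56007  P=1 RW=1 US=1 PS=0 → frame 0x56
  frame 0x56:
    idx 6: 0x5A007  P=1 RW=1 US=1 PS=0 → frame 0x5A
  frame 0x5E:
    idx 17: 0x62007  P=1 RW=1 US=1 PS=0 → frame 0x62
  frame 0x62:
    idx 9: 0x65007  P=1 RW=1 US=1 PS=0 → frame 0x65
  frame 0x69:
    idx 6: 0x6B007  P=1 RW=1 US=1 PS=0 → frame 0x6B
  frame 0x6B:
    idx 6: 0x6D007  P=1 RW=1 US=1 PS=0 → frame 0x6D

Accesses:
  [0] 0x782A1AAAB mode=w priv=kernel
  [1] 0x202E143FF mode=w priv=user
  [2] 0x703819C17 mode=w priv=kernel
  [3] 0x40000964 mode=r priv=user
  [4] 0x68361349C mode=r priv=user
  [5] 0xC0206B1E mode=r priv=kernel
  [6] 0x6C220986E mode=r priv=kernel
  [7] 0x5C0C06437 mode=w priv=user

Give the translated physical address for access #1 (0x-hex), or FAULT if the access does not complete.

Trace:
#0 VA=0x782A1AAAB (w,kernel):
  [0] read 0x2F idx=30: raw=0x32007 flags P=1 W=1 U=1 S=0
  [1] read 0x32 idx=21: raw=0x35007 flags P=1 W=1 U=1 S=0
  [2] read 0x35 idx=26: raw=0x38007 flags P=1 W=1 U=1 S=0
  ⇒ phys 0x38AAB  [3 reads]
#1 VA=0x202E143FF (w,user):
  [0] read 0x2F idx=8: raw=0x39007 flags P=1 W=1 U=1 S=0
  [1] read 0x39 idx=23: raw=0x3A007 flags P=1 W=1 U=1 S=0
  [2] read 0x3A idx=20: raw=0x3E007 flags P=1 W=1 U=1 S=0
  ⇒ phys 0x3E3FF  [3 reads]
#2 VA=0x703819C17 (w,kernel):
  [0] read 0x2F idx=28: raw=0x40007 flags P=1 W=1 U=1 S=0
  [1] read 0x40 idx=28: raw=0x44007 flags P=1 W=1 U=1 S=0
  [2] read 0x44 idx=25: raw=0x47007 flags P=1 W=1 U=1 S=0
  ⇒ phys 0x47C17  [3 reads]
#3 VA=0x40000964 (r,user):
  [0] read 0x2F idx=1: raw=0x2A006 flags P=0 W=1 U=1 S=0
  ✗ PAGE_NOT_PRESENT  [1 reads]
#4 VA=0x68361349C (r,user):
  [0] read 0x2F idx=26: raw=0x4B007 flags P=1 W=1 U=1 S=0
  [1] read 0x4B idx=27: raw=0x4D007 flags P=1 W=1 U=1 S=0
  [2] read 0x4D idx=19: raw=0x50007 flags P=1 W=1 U=1 S=0
  ⇒ phys 0x5049C  [3 reads]
#5 VA=0xC0206B1E (r,kernel):
  [0] read 0x2F idx=3: raw=0x54007 flags P=1 W=1 U=1 S=0
  [1] read 0x54 idx=1: raw=0x56007 flags P=1 W=1 U=1 S=0
  [2] read 0x56 idx=6: raw=0x5A007 flags P=1 W=1 U=1 S=0
  ⇒ phys 0x5AB1E  [3 reads]
#6 VA=0x6C220986E (r,kernel):
  [0] read 0x2F idx=27: raw=0x5E007 flags P=1 W=1 U=1 S=0
  [1] read 0x5E idx=17: raw=0x62007 flags P=1 W=1 U=1 S=0
  [2] read 0x62 idx=9: raw=0x65007 flags P=1 W=1 U=1 S=0
  ⇒ phys 0x6586E  [3 reads]
#7 VA=0x5C0C06437 (w,user):
  [0] read 0x2F idx=23: raw=0x69007 flags P=1 W=1 U=1 S=0
  [1] read 0x69 idx=6: raw=0x6B007 flags P=1 W=1 U=1 S=0
  [2] read 0x6B idx=6: raw=0x6D007 flags P=1 W=1 U=1 S=0
  ⇒ phys 0x6D437  [3 reads]

Access #1 PA: 0x3E3FF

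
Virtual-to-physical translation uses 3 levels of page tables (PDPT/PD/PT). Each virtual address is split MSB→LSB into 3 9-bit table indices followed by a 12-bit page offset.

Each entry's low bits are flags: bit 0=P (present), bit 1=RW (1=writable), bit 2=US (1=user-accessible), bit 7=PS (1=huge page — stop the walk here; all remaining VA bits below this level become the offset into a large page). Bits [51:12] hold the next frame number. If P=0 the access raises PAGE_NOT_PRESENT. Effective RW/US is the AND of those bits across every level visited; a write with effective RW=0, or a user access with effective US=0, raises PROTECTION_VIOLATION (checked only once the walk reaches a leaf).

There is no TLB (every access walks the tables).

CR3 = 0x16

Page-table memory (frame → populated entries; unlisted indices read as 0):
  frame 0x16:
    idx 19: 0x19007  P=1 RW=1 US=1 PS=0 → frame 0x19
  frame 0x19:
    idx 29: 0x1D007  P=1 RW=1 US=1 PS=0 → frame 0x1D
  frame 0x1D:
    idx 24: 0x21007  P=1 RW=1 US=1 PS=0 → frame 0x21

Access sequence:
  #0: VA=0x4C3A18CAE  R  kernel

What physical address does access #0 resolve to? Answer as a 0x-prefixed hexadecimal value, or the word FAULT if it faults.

Trace:
#0 VA=0x4C3A18CAE (r,kernel):
  lvl0: tbl 0x16, slot 19 ⇒ 0x19007 (P1/RW1/US1/PS0)
  lvl1: tbl 0x19, slot 29 ⇒ 0x1D007 (P1/RW1/US1/PS0)
  lvl2: tbl 0x1D, slot 24 ⇒ 0x21007 (P1/RW1/US1/PS0)
  ⇒ phys 0x21CAE  [3 reads]

Access #0 PA: 0x21CAE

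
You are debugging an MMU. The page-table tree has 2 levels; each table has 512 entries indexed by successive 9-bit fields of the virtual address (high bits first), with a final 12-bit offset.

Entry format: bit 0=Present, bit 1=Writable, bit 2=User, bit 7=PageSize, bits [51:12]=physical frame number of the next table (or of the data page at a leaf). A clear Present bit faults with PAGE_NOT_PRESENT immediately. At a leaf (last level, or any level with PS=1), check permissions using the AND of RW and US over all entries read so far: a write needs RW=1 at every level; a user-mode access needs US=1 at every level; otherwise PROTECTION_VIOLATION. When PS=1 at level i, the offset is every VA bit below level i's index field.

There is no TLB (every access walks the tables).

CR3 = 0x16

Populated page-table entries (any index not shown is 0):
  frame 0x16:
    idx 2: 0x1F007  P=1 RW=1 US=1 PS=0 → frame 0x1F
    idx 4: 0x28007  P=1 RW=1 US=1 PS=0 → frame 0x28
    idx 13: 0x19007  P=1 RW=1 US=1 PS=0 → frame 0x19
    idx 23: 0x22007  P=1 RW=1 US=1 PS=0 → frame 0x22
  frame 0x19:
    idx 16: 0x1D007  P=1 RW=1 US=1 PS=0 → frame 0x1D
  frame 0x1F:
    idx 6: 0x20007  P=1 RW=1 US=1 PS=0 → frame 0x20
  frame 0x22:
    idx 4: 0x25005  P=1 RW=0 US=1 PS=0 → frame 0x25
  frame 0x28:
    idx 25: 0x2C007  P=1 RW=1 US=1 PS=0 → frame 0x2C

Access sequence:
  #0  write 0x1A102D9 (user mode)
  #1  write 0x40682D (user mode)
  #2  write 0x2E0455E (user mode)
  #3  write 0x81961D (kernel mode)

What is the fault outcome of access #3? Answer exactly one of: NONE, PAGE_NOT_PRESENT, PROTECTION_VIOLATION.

Per-access translation:
#0 VA=0x1A102D9 (w,user):
  L0 @0x16[13] → 0x19007  P=1,RW=1,US=1,PS=0
  L1 @0x19[16] → 0x1D007  P=1,RW=1,US=1,PS=0
  ⇒ phys 0x1D2D9  [2 reads]
#1 VA=0x40682D (w,user):
  L0 @0x16[2] → 0x1F007  P=1,RW=1,US=1,PS=0
  L1 @0x1F[6] → 0x20007  P=1,RW=1,US=1,PS=0
  ⇒ phys 0x2082D  [2 reads]
#2 VA=0x2E0455E (w,user):
  L0 @0x16[23] → 0x22007  P=1,RW=1,US=1,PS=0
  L1 @0x22[4] → 0x25005  P=1,RW=0,US=1,PS=0
  → PROTECTION_VIOLATION  (2 entries read)
#3 VA=0x81961D (w,kernel):
  L0 @0x16[4] → 0x28007  P=1,RW=1,US=1,PS=0
  L1 @0x28[25] → 0x2C007  P=1,RW=1,US=1,PS=0
  ⇒ phys 0x2C61D  [2 reads]

Access #3 fault: NONE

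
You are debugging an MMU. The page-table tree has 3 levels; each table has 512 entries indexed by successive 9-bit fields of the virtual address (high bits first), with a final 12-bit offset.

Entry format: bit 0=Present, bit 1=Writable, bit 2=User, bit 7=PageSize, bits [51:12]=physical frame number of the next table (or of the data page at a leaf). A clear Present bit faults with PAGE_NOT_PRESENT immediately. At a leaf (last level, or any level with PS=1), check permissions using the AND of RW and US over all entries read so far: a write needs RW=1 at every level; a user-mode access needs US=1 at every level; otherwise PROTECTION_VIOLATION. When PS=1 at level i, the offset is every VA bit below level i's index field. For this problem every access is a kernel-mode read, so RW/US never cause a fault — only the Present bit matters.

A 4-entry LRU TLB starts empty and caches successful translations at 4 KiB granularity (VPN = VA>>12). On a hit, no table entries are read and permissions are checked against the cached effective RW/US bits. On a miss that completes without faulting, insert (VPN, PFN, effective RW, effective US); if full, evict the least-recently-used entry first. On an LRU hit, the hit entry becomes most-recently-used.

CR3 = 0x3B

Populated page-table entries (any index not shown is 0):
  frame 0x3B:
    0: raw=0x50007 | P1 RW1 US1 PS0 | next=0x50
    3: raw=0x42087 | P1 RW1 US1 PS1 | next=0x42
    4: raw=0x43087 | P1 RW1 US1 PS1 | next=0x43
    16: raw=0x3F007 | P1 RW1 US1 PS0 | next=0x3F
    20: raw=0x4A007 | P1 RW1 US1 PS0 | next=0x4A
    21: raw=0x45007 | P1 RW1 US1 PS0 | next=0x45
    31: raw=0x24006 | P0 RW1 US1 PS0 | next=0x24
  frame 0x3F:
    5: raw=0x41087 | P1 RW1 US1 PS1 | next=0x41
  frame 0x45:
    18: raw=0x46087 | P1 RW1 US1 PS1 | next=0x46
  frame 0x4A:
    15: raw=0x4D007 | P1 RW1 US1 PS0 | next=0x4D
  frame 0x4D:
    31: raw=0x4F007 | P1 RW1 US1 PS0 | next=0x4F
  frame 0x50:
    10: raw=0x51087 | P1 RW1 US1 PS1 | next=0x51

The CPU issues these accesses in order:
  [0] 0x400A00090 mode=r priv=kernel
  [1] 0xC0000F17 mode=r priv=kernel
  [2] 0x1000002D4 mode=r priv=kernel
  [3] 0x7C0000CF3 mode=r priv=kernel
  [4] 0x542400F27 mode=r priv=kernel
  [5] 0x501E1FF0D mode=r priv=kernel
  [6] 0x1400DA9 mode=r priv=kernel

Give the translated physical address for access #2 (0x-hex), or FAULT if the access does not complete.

Walk each access:
#0 VA=0x400A00090 (r,kernel):
  L0 @0x3B[16] → 0x3F007  P=1,RW=1,US=1,PS=0
  L1 @0x3F[5] → 0x41087  P=1,RW=1,US=1,PS=1
  → PA=0x41090 (huge @L1)  (2 entries read)
#1 VA=0xC0000F17 (r,kernel):
  L0 @0x3B[3] → 0x42087  P=1,RW=1,US=1,PS=1
  → PA=0x42F17 (huge @L0)  (1 entries read)
#2 VA=0x1000002D4 (r,kernel):
  L0 @0x3B[4] → 0x43087  P=1,RW=1,US=1,PS=1
  → PA=0x432D4 (huge @L0)  (1 entries read)
#3 VA=0x7C0000CF3 (r,kernel):
  L0 @0x3B[31] → 0x24006  P=0,RW=1,US=1,PS=0
  ✗ PAGE_NOT_PRESENT  [1 reads]
#4 VA=0x542400F27 (r,kernel):
  L0 @0x3B[21] → 0x45007  P=1,RW=1,US=1,PS=0
  L1 @0x45[18] → 0x46087  P=1,RW=1,US=1,PS=1
  → PA=0x46F27 (huge @L1)  (2 entries read)
#5 VA=0x501E1FF0D (r,kernel):
  L0 @0x3B[20] → 0x4A007  P=1,RW=1,US=1,PS=0
  L1 @0x4A[15] → 0x4D007  P=1,RW=1,US=1,PS=0
  L2 @0x4D[31] → 0x4F007  P=1,RW=1,US=1,PS=0
  → PA=0x4FF0D  (3 entries read)
#6 VA=0x1400DA9 (r,kernel):
  L0 @0x3B[0] → 0x50007  P=1,RW=1,US=1,PS=0
  L1 @0x50[10] → 0x51087  P=1,RW=1,US=1,PS=1
  → PA=0x51DA9 (huge @L1)  (2 entries read)

Access #2 PA: 0x432D4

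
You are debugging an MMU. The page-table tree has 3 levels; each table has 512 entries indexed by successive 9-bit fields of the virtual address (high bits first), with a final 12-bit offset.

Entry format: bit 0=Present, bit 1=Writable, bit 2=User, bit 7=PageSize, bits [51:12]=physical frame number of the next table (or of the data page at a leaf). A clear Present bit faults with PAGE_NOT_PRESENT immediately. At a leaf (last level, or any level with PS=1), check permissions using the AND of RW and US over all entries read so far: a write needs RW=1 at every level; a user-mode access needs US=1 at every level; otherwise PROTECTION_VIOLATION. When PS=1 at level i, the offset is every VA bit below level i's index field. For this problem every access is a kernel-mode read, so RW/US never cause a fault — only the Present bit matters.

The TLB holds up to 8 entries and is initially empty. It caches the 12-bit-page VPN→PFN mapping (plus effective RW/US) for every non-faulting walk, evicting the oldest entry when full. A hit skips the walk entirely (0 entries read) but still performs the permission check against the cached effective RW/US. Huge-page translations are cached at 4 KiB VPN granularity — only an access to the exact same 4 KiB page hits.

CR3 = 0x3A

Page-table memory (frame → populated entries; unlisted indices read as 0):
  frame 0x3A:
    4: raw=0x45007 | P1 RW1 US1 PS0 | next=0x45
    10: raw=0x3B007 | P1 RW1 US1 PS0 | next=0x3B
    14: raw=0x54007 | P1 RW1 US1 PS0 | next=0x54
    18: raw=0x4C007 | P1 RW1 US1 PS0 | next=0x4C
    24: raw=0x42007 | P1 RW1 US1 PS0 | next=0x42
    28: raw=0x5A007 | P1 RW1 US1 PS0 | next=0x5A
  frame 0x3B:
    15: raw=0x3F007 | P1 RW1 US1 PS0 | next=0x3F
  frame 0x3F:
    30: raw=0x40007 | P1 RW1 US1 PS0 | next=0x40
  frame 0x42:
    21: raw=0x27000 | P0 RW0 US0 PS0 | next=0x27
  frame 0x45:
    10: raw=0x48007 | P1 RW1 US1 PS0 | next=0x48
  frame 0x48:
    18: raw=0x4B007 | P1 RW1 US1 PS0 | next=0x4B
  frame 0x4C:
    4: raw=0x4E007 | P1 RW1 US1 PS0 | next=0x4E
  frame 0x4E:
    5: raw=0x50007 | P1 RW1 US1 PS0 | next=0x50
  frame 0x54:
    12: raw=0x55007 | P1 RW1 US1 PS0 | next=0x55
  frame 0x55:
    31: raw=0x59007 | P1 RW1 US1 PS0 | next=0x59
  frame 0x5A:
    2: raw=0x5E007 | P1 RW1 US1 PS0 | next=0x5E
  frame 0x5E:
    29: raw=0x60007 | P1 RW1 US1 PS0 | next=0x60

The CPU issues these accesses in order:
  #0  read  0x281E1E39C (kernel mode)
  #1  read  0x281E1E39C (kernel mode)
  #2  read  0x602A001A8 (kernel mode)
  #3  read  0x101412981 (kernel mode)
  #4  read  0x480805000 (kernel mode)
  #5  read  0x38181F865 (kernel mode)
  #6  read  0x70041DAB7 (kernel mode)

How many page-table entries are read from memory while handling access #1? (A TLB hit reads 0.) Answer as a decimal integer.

Walk each access:
#0 VA=0x281E1E39C (r,kernel):
  [0] read 0x3A idx=10: raw=0x3B007 flags P=1 W=1 U=1 S=0
  [1] read 0x3B idx=15: raw=0x3F007 flags P=1 W=1 U=1 S=0
  [2] read 0x3F idx=30: raw=0x40007 flags P=1 W=1 U=1 S=0
  ✓ 0x4039C  — 3 lookups
#1 VA=0x281E1E39C (r,kernel):
  TLB hit vpn=0x281E1E → PA=0x4039C
#2 VA=0x602A001A8 (r,kernel):
  [0] read 0x3A idx=24: raw=0x42007 flags P=1 W=1 U=1 S=0
  [1] read 0x42 idx=21: raw=0x27000 flags P=0 W=0 U=0 S=0
  ⇒ fault: PAGE_NOT_PRESENT  — 2 lookups
#3 VA=0x101412981 (r,kernel):
  [0] read 0x3A idx=4: raw=0x45007 flags P=1 W=1 U=1 S=0
  [1] read 0x45 idx=10: raw=0x48007 flags P=1 W=1 U=1 S=0
  [2] read 0x48 idx=18: raw=0x4B007 flags P=1 W=1 U=1 S=0
  ✓ 0x4B981  — 3 lookups
#4 VA=0x480805000 (r,kernel):
  [0] read 0x3A idx=18: raw=0x4C007 flags P=1 W=1 U=1 S=0
  [1] read 0x4C idx=4: raw=0x4E007 flags P=1 W=1 U=1 S=0
  [2] read 0x4E idx=5: raw=0x50007 flags P=1 W=1 U=1 S=0
  ✓ 0x50000  — 3 lookups
#5 VA=0x38181F865 (r,kernel):
  [0] read 0x3A idx=14: raw=0x54007 flags P=1 W=1 U=1 S=0
  [1] read 0x54 idx=12: raw=0x55007 flags P=1 W=1 U=1 S=0
  [2] read 0x55 idx=31: raw=0x59007 flags P=1 W=1 U=1 S=0
  ✓ 0x59865  — 3 lookups
#6 VA=0x70041DAB7 (r,kernel):
  [0] read 0x3A idx=28: raw=0x5A007 flags P=1 W=1 U=1 S=0
  [1] read 0x5A idx=2: raw=0x5E007 flags P=1 W=1 U=1 S=0
  [2] read 0x5E idx=29: raw=0x60007 flags P=1 W=1 U=1 S=0
  ✓ 0x60AB7  — 3 lookups

Entries read for #1: 0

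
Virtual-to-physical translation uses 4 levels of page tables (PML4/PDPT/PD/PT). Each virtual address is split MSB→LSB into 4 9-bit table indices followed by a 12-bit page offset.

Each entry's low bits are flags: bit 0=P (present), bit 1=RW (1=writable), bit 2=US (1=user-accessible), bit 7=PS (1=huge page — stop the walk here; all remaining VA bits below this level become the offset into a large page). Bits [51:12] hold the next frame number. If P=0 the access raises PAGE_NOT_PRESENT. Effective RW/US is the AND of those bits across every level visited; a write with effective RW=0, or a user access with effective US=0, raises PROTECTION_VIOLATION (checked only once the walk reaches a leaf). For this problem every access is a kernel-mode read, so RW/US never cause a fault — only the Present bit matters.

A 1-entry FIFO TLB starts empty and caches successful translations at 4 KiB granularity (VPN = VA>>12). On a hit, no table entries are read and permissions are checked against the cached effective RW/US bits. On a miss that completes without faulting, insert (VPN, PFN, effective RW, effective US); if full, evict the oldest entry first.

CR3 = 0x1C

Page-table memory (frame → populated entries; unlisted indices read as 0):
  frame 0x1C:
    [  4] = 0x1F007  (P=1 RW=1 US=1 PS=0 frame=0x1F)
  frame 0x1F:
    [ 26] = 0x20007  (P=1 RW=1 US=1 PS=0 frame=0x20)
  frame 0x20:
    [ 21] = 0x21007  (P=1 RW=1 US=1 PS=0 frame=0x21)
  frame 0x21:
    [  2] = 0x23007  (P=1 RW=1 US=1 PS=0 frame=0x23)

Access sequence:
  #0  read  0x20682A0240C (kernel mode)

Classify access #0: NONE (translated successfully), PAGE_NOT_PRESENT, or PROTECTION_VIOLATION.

Trace:
#0 VA=0x20682A0240C (r,kernel):
  lvl0: tbl 0x1C, slot 4 ⇒ 0x1F007 (P1/RW1/US1/PS0)
  lvl1: tbl 0x1F, slot 26 ⇒ 0x20007 (P1/RW1/US1/PS0)
  lvl2: tbl 0x20, slot 21 ⇒ 0x21007 (P1/RW1/US1/PS0)
  lvl3: tbl 0x21, slot 2 ⇒ 0x23007 (P1/RW1/US1/PS0)
  ⇒ phys 0x2340C  [4 reads]

Access #0 fault: NONE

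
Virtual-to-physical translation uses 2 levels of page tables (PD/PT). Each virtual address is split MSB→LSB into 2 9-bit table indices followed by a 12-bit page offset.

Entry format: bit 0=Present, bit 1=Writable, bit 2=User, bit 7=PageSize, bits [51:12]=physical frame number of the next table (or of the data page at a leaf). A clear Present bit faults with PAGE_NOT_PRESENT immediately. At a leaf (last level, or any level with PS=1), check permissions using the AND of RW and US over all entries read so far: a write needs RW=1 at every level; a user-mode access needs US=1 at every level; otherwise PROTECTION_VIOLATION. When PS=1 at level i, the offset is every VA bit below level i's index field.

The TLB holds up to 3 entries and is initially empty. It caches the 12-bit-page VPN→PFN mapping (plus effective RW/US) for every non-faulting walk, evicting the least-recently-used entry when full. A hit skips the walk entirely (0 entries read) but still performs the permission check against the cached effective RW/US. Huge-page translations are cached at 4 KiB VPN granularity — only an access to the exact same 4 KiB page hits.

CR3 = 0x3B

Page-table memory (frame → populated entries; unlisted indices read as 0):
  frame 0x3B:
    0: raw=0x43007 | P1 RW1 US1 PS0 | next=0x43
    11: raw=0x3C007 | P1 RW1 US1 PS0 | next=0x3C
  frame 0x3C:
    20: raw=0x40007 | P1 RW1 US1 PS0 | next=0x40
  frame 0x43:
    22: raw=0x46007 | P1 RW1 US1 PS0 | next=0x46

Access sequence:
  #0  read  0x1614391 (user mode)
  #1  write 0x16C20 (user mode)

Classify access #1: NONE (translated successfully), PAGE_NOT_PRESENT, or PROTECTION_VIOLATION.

Per-access translation:
#0 VA=0x1614391 (r,user):
  L0: frame=0x3B idx=11 entry=0x3C007 [P=1 RW=1 US=1 PS=0]
  L1: frame=0x3C idx=20 entry=0x40007 [P=1 RW=1 US=1 PS=0]
  ✓ 0x40391  — 2 lookups
#1 VA=0x16C20 (w,user):
  L0: frame=0x3B idx=0 entry=0x43007 [P=1 RW=1 US=1 PS=0]
  L1: frame=0x43 idx=22 entry=0x46007 [P=1 RW=1 US=1 PS=0]
  ✓ 0x46C20  — 2 lookups

Access #1 fault: NONE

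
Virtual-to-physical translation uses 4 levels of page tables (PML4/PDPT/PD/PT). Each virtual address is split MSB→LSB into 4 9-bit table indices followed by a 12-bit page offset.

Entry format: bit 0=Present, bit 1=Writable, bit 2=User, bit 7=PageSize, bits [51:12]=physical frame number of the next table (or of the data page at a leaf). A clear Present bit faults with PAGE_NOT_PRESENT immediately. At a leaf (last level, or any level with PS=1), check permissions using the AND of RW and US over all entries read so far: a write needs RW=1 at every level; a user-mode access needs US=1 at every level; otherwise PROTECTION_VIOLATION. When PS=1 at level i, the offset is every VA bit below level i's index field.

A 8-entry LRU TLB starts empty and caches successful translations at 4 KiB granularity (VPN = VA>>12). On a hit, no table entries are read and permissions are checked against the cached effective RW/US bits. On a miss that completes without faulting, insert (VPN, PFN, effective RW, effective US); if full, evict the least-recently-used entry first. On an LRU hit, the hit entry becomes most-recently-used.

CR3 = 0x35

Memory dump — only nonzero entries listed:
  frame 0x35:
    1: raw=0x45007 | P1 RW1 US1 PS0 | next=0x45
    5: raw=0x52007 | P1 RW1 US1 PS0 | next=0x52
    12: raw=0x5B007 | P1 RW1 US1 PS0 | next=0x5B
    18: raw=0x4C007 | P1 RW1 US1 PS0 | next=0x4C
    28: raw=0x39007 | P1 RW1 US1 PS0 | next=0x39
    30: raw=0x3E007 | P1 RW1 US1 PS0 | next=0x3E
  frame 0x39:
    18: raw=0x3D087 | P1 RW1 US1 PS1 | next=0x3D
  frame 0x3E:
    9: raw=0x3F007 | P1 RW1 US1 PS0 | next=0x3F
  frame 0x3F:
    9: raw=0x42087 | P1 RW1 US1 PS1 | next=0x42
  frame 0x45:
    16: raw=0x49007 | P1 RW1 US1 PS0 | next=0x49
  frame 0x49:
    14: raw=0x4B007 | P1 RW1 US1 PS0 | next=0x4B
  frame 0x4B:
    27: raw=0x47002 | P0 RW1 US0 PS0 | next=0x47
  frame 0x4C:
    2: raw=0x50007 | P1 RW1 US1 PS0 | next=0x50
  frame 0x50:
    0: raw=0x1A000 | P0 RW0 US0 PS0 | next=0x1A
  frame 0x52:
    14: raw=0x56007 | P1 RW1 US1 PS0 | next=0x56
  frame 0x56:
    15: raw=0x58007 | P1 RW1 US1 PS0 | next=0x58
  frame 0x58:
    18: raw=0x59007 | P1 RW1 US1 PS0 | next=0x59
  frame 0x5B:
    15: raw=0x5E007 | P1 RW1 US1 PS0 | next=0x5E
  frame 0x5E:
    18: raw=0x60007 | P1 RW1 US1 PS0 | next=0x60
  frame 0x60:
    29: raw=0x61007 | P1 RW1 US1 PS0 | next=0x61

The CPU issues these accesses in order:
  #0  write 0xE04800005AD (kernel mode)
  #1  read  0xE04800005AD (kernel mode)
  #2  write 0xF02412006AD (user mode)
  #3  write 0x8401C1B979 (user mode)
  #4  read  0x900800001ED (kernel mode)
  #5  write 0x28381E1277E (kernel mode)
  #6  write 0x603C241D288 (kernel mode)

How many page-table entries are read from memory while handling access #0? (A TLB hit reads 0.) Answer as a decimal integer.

Trace:
#0 VA=0xE04800005AD (w,kernel):
  L0 @0x35[28] → 0x39007  P=1,RW=1,US=1,PS=0
  L1 @0x39[18] → 0x3D087  P=1,RW=1,US=1,PS=1
  ⇒ phys 0x3D5AD (huge @L1)  [2 reads]
#1 VA=0xE04800005AD (r,kernel):
  TLB hit vpn=0xE0480000 → PA=0x3D5AD
#2 VA=0xF02412006AD (w,user):
  L0 @0x35[30] → 0x3E007  P=1,RW=1,US=1,PS=0
  L1 @0x3E[9] → 0x3F007  P=1,RW=1,US=1,PS=0
  L2 @0x3F[9] → 0x42087  P=1,RW=1,US=1,PS=1
  ⇒ phys 0x426AD (huge @L2)  [3 reads]
#3 VA=0x8401C1B979 (w,user):
  L0 @0x35[1] → 0x45007  P=1,RW=1,US=1,PS=0
  L1 @0x45[16] → 0x49007  P=1,RW=1,US=1,PS=0
  L2 @0x49[14] → 0x4B007  P=1,RW=1,US=1,PS=0
  L3 @0x4B[27] → 0x47002  P=0,RW=1,US=0,PS=0
  ✗ PAGE_NOT_PRESENT  [4 reads]
#4 VA=0x900800001ED (r,kernel):
  L0 @0x35[18] → 0x4C007  P=1,RW=1,US=1,PS=0
  L1 @0x4C[2] → 0x50007  P=1,RW=1,US=1,PS=0
  L2 @0x50[0] → 0x1A000  P=0,RW=0,US=0,PS=0
  ✗ PAGE_NOT_PRESENT  [3 reads]
#5 VA=0x28381E1277E (w,kernel):
  L0 @0x35[5] → 0x52007  P=1,RW=1,US=1,PS=0
  L1 @0x52[14] → 0x56007  P=1,RW=1,US=1,PS=0
  L2 @0x56[15] → 0x58007  P=1,RW=1,US=1,PS=0
  L3 @0x58[18] → 0x59007  P=1,RW=1,US=1,PS=0
  ⇒ phys 0x5977E  [4 reads]
#6 VA=0x603C241D288 (w,kernel):
  L0 @0x35[12] → 0x5B007  P=1,RW=1,US=1,PS=0
  L1 @0x5B[15] → 0x5E007  P=1,RW=1,US=1,PS=0
  L2 @0x5E[18] → 0x60007  P=1,RW=1,US=1,PS=0
  L3 @0x60[29] → 0x61007  P=1,RW=1,US=1,PS=0
  ⇒ phys 0x61288  [4 reads]

Entries read for #0: 2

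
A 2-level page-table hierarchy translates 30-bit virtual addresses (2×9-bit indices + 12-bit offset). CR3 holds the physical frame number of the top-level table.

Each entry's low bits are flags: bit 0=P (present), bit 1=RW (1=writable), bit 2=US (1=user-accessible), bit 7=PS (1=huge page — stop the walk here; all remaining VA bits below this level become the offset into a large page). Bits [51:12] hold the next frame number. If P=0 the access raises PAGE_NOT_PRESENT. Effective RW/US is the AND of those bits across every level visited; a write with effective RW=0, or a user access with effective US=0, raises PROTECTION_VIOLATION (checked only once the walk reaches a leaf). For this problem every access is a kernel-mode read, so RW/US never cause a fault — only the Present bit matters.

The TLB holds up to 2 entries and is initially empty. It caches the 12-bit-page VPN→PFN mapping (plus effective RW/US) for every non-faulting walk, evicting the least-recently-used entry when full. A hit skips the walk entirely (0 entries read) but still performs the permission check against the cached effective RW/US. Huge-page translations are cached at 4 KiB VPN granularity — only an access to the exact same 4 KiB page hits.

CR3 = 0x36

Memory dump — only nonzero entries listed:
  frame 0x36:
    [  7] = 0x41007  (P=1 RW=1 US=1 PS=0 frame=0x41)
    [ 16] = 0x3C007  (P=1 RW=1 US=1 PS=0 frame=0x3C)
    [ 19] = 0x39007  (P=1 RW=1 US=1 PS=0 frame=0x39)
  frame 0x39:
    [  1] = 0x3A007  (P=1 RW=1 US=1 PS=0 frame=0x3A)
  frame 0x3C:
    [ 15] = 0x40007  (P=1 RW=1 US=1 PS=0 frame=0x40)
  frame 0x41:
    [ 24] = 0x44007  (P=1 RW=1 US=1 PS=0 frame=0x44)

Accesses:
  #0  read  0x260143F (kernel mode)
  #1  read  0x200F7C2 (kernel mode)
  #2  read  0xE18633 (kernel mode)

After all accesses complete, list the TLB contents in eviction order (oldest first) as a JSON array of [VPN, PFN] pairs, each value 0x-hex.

Trace:
#0 VA=0x260143F (r,kernel):
  lvl0: tbl 0x36, slot 19 ⇒ 0x39007 (P1/RW1/US1/PS0)
  lvl1: tbl 0x39, slot 1 ⇒ 0x3A007 (P1/RW1/US1/PS0)
  ⇒ phys 0x3A43F  [2 reads]
#1 VA=0x200F7C2 (r,kernel):
  lvl0: tbl 0x36, slot 16 ⇒ 0x3C007 (P1/RW1/US1/PS0)
  lvl1: tbl 0x3C, slot 15 ⇒ 0x40007 (P1/RW1/US1/PS0)
  ⇒ phys 0x407C2  [2 reads]
#2 VA=0xE18633 (r,kernel):
  lvl0: tbl 0x36, slot 7 ⇒ 0x41007 (P1/RW1/US1/PS0)
  lvl1: tbl 0x41, slot 24 ⇒ 0x44007 (P1/RW1/US1/PS0)
  ⇒ phys 0x44633  [2 reads]

TLB: [["0x200F", "0x40"], ["0xE18", "0x44"]]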